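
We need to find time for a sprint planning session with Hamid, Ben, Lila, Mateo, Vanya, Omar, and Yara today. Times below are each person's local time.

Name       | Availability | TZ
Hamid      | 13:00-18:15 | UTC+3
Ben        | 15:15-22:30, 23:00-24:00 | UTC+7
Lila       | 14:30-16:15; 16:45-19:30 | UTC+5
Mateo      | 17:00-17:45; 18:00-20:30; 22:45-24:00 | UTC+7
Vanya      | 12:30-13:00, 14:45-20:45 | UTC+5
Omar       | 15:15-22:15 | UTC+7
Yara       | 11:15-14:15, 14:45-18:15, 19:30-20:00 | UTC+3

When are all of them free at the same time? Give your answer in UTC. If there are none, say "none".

Hamid in UTC: 10:00-15:15 (subtract 3h to convert from UTC+3).
Ben in UTC: 08:15-15:30, 16:00-17:00 (subtract 7h to convert from UTC+7).
Lila in UTC: 09:30-11:15, 11:45-14:30 (subtract 5h to convert from UTC+5).
Mateo in UTC: 10:00-10:45, 11:00-13:30, 15:45-17:00 (subtract 7h to convert from UTC+7).
Vanya in UTC: 07:30-08:00, 09:45-15:45 (subtract 5h to convert from UTC+5).
Omar in UTC: 08:15-15:15 (subtract 7h to convert from UTC+7).
Yara in UTC: 08:15-11:15, 11:45-15:15, 16:30-17:00 (subtract 3h to convert from UTC+3).
Hamid ∩ Ben: 10:00-15:15.
Hamid ∩ Ben ∩ Lila: 10:00-11:15, 11:45-14:30.
Hamid ∩ Ben ∩ Lila ∩ Mateo: 10:00-10:45, 11:00-11:15, 11:45-13:30.
Hamid ∩ Ben ∩ Lila ∩ Mateo ∩ Vanya: 10:00-10:45, 11:00-11:15, 11:45-13:30.
Hamid ∩ Ben ∩ Lila ∩ Mateo ∩ Vanya ∩ Omar: 10:00-10:45, 11:00-11:15, 11:45-13:30.
Hamid ∩ Ben ∩ Lila ∩ Mateo ∩ Vanya ∩ Omar ∩ Yara: 10:00-10:45, 11:00-11:15, 11:45-13:30.

10:00-10:45, 11:00-11:15, 11:45-13:30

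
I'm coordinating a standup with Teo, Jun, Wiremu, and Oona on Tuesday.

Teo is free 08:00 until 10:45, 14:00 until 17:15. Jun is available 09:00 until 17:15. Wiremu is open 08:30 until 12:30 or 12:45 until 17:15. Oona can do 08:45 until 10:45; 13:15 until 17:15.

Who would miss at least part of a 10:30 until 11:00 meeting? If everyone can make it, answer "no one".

Oona, Teo

Teo: not fully free for 10:30-11:00. Jun: free for 10:30-11:00. Wiremu: free for 10:30-11:00. Oona: not fully free for 10:30-11:00.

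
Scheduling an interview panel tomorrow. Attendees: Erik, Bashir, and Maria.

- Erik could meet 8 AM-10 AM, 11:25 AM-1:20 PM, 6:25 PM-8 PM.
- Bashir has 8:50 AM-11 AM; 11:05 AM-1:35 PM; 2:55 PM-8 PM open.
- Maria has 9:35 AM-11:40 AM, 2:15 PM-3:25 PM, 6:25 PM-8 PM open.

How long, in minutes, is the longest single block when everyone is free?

Erik ∩ Bashir: 08:50-10:00, 11:25-13:20, 18:25-20:00.
Erik ∩ Bashir ∩ Maria: 09:35-10:00, 11:25-11:40, 18:25-20:00.
Those are the intersection windows.
The longest is 18:25-20:00 at 95 minutes.

95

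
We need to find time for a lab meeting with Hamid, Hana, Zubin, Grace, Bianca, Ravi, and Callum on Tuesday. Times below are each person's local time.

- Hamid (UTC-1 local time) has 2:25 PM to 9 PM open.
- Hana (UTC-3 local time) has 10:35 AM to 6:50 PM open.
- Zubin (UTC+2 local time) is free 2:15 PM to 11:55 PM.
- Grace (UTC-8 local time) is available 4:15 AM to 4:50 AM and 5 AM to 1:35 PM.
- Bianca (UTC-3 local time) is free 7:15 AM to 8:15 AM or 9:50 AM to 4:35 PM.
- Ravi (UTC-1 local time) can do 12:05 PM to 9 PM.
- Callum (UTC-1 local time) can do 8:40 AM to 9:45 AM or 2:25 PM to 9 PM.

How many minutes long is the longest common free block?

Hamid in UTC: 15:25-22:00 (add 1h to convert from UTC-1).
Hana in UTC: 13:35-21:50 (add 3h to convert from UTC-3).
Zubin in UTC: 12:15-21:55 (subtract 2h to convert from UTC+2).
Grace in UTC: 12:15-12:50, 13:00-21:35 (add 8h to convert from UTC-8).
Bianca in UTC: 10:15-11:15, 12:50-19:35 (add 3h to convert from UTC-3).
Ravi in UTC: 13:05-22:00 (add 1h to convert from UTC-1).
Callum in UTC: 09:40-10:45, 15:25-22:00 (add 1h to convert from UTC-1).
Hamid ∩ Hana: 15:25-21:50.
Hamid ∩ Hana ∩ Zubin: 15:25-21:50.
Hamid ∩ Hana ∩ Zubin ∩ Grace: 15:25-21:35.
Hamid ∩ Hana ∩ Zubin ∩ Grace ∩ Bianca: 15:25-19:35.
Hamid ∩ Hana ∩ Zubin ∩ Grace ∩ Bianca ∩ Ravi: 15:25-19:35.
Hamid ∩ Hana ∩ Zubin ∩ Grace ∩ Bianca ∩ Ravi ∩ Callum: 15:25-19:35.
The longest is 15:25-19:35 at 250 minutes.

250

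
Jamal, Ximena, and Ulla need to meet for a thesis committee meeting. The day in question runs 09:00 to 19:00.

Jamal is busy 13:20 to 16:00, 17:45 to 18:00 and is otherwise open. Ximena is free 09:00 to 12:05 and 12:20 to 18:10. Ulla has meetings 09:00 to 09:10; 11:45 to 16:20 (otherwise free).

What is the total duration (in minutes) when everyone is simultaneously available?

Jamal free: 09:00-13:20, 16:00-17:45, 18:00-19:00 (invert busy blocks within the working day).
Ximena free: 09:00-12:05, 12:20-18:10.
Ulla free: 09:10-11:45, 16:20-19:00 (invert busy blocks within the working day).
Jamal ∩ Ximena: 09:00-12:05, 12:20-13:20, 16:00-17:45, 18:00-18:10.
Jamal ∩ Ximena ∩ Ulla: 09:10-11:45, 16:20-17:45, 18:00-18:10.
Summing the common windows: 155 + 85 + 10 = 250 minutes.

250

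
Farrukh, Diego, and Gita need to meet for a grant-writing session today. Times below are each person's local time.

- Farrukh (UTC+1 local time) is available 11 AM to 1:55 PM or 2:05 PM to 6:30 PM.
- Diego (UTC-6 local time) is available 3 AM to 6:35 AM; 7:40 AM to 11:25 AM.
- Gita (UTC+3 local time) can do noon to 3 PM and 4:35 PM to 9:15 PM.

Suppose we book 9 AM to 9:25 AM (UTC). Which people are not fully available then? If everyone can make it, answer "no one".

Farrukh

Farrukh in UTC: 10:00-12:55, 13:05-17:30 (subtract 1h to convert from UTC+1).
Diego in UTC: 09:00-12:35, 13:40-17:25 (add 6h to convert from UTC-6).
Gita in UTC: 09:00-12:00, 13:35-18:15 (subtract 3h to convert from UTC+3).
Farrukh: not fully free for 09:00-09:25. Diego: free for 09:00-09:25. Gita: free for 09:00-09:25.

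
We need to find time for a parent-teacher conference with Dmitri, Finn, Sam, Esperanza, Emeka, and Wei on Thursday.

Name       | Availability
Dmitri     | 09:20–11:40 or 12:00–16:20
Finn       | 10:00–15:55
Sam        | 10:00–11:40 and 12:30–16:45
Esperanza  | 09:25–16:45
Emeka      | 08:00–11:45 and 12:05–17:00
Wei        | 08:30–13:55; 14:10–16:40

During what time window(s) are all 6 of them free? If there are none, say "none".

Dmitri ∩ Finn: 10:00-11:40, 12:00-15:55.
Dmitri ∩ Finn ∩ Sam: 10:00-11:40, 12:30-15:55.
Dmitri ∩ Finn ∩ Sam ∩ Esperanza: 10:00-11:40, 12:30-15:55.
Dmitri ∩ Finn ∩ Sam ∩ Esperanza ∩ Emeka: 10:00-11:40, 12:30-15:55.
Dmitri ∩ Finn ∩ Sam ∩ Esperanza ∩ Emeka ∩ Wei: 10:00-11:40, 12:30-13:55, 14:10-15:55.
Those are the intersection windows.

10:00-11:40, 12:30-13:55, 14:10-15:55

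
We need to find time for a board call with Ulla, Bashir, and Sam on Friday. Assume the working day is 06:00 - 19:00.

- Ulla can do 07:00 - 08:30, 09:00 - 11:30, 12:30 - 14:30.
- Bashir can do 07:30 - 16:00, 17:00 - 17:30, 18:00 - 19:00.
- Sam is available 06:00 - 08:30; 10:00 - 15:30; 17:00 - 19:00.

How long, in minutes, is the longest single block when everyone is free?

120

Ulla ∩ Bashir: 07:30-08:30, 09:00-11:30, 12:30-14:30.
Ulla ∩ Bashir ∩ Sam: 07:30-08:30, 10:00-11:30, 12:30-14:30.
The longest is 12:30-14:30 at 120 minutes.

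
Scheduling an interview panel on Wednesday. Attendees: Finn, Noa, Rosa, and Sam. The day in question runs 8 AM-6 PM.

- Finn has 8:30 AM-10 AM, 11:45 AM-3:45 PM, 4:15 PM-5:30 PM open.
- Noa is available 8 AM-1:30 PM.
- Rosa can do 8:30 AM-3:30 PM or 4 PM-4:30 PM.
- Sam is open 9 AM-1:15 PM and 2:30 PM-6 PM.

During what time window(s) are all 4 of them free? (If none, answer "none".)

Finn ∩ Noa: 08:30-10:00, 11:45-13:30.
Finn ∩ Noa ∩ Rosa: 08:30-10:00, 11:45-13:30.
Finn ∩ Noa ∩ Rosa ∩ Sam: 09:00-10:00, 11:45-13:15.

09:00-10:00, 11:45-13:15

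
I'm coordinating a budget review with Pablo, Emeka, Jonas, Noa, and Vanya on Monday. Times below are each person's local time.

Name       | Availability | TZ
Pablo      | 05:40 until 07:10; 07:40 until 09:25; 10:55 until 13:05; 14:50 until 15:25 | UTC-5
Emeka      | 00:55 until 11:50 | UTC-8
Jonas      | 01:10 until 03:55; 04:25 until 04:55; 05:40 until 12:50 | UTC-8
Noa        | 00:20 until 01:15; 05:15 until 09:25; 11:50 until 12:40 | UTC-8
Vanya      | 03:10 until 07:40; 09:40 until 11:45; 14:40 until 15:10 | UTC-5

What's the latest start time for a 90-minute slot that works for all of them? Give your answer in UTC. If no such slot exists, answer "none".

none

Pablo in UTC: 10:40-12:10, 12:40-14:25, 15:55-18:05, 19:50-20:25 (add 5h to convert from UTC-5).
Emeka in UTC: 08:55-19:50 (add 8h to convert from UTC-8).
Jonas in UTC: 09:10-11:55, 12:25-12:55, 13:40-20:50 (add 8h to convert from UTC-8).
Noa in UTC: 08:20-09:15, 13:15-17:25, 19:50-20:40 (add 8h to convert from UTC-8).
Vanya in UTC: 08:10-12:40, 14:40-16:45, 19:40-20:10 (add 5h to convert from UTC-5).
Pablo ∩ Emeka: 10:40-12:10, 12:40-14:25, 15:55-18:05.
Pablo ∩ Emeka ∩ Jonas: 10:40-11:55, 12:40-12:55, 13:40-14:25, 15:55-18:05.
Pablo ∩ Emeka ∩ Jonas ∩ Noa: 13:40-14:25, 15:55-17:25.
Pablo ∩ Emeka ∩ Jonas ∩ Noa ∩ Vanya: 15:55-16:45.
No common window is at least 90 minutes long.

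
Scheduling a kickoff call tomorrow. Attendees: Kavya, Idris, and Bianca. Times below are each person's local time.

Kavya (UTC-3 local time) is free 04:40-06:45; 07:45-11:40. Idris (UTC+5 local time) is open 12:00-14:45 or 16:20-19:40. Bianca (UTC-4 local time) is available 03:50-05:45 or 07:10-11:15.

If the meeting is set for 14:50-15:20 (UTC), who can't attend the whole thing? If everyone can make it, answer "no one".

Bianca, Idris, Kavya

Kavya in UTC: 07:40-09:45, 10:45-14:40 (add 3h to convert from UTC-3).
Idris in UTC: 07:00-09:45, 11:20-14:40 (subtract 5h to convert from UTC+5).
Bianca in UTC: 07:50-09:45, 11:10-15:15 (add 4h to convert from UTC-4).
Kavya: not fully free for 14:50-15:20. Idris: not fully free for 14:50-15:20. Bianca: not fully free for 14:50-15:20.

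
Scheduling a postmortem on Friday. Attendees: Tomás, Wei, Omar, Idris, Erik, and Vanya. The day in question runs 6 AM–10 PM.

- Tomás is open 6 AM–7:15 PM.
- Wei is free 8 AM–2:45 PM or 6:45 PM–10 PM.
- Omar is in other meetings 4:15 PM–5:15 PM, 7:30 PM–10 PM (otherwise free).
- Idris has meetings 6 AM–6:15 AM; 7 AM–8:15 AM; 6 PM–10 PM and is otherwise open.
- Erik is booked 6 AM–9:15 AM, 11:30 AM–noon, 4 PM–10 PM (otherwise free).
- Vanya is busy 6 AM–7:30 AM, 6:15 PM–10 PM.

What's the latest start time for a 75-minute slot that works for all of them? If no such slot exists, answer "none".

13:30

Tomás free: 06:00-19:15.
Wei free: 08:00-14:45, 18:45-22:00.
Omar free: 06:00-16:15, 17:15-19:30 (invert busy blocks within the working day).
Idris free: 06:15-07:00, 08:15-18:00 (invert busy blocks within the working day).
Erik free: 09:15-11:30, 12:00-16:00 (invert busy blocks within the working day).
Vanya free: 07:30-18:15 (invert busy blocks within the working day).
Tomás ∩ Wei: 08:00-14:45, 18:45-19:15.
Tomás ∩ Wei ∩ Omar: 08:00-14:45, 18:45-19:15.
Tomás ∩ Wei ∩ Omar ∩ Idris: 08:15-14:45.
Tomás ∩ Wei ∩ Omar ∩ Idris ∩ Erik: 09:15-11:30, 12:00-14:45.
Tomás ∩ Wei ∩ Omar ∩ Idris ∩ Erik ∩ Vanya: 09:15-11:30, 12:00-14:45.
The last common window of at least 75 minutes is 12:00-14:45; a 75-minute meeting can start as late as 13:30 and still end by 14:45.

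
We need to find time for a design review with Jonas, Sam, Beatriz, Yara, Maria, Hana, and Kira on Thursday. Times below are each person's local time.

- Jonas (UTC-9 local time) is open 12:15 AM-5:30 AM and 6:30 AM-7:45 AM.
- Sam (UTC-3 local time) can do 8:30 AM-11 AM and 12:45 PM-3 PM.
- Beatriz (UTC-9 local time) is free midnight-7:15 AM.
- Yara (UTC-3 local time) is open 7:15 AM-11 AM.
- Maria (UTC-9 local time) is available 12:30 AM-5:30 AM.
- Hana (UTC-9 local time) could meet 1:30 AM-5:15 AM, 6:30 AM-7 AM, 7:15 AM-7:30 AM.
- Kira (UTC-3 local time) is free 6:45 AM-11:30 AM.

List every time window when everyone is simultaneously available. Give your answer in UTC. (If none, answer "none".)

11:30-14:00

Jonas in UTC: 09:15-14:30, 15:30-16:45 (add 9h to convert from UTC-9).
Sam in UTC: 11:30-14:00, 15:45-18:00 (add 3h to convert from UTC-3).
Beatriz in UTC: 09:00-16:15 (add 9h to convert from UTC-9).
Yara in UTC: 10:15-14:00 (add 3h to convert from UTC-3).
Maria in UTC: 09:30-14:30 (add 9h to convert from UTC-9).
Hana in UTC: 10:30-14:15, 15:30-16:00, 16:15-16:30 (add 9h to convert from UTC-9).
Kira in UTC: 09:45-14:30 (add 3h to convert from UTC-3).
Jonas ∩ Sam: 11:30-14:00, 15:45-16:45.
Jonas ∩ Sam ∩ Beatriz: 11:30-14:00, 15:45-16:15.
Jonas ∩ Sam ∩ Beatriz ∩ Yara: 11:30-14:00.
Jonas ∩ Sam ∩ Beatriz ∩ Yara ∩ Maria: 11:30-14:00.
Jonas ∩ Sam ∩ Beatriz ∩ Yara ∩ Maria ∩ Hana: 11:30-14:00.
Jonas ∩ Sam ∩ Beatriz ∩ Yara ∩ Maria ∩ Hana ∩ Kira: 11:30-14:00.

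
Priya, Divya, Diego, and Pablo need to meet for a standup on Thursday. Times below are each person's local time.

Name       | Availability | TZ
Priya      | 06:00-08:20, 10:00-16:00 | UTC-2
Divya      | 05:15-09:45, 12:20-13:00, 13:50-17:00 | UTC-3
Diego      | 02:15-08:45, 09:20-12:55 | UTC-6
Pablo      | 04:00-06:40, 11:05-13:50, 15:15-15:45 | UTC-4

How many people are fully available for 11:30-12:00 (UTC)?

Priya in UTC: 08:00-10:20, 12:00-18:00 (add 2h to convert from UTC-2).
Divya in UTC: 08:15-12:45, 15:20-16:00, 16:50-20:00 (add 3h to convert from UTC-3).
Diego in UTC: 08:15-14:45, 15:20-18:55 (add 6h to convert from UTC-6).
Pablo in UTC: 08:00-10:40, 15:05-17:50, 19:15-19:45 (add 4h to convert from UTC-4).
Divya and Diego can make the full 11:30-12:00 slot — that's 2.

2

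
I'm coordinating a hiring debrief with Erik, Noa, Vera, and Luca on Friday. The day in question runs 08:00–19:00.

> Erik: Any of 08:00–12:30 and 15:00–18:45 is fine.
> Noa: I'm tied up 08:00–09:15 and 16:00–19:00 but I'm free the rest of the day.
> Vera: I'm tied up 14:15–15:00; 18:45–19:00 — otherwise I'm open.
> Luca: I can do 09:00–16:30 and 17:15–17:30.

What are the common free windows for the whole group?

09:15-12:30, 15:00-16:00

Erik free: 08:00-12:30, 15:00-18:45.
Noa free: 09:15-16:00 (invert busy blocks within the working day).
Vera free: 08:00-14:15, 15:00-18:45 (invert busy blocks within the working day).
Luca free: 09:00-16:30, 17:15-17:30.
Erik ∩ Noa: 09:15-12:30, 15:00-16:00.
Erik ∩ Noa ∩ Vera: 09:15-12:30, 15:00-16:00.
Erik ∩ Noa ∩ Vera ∩ Luca: 09:15-12:30, 15:00-16:00.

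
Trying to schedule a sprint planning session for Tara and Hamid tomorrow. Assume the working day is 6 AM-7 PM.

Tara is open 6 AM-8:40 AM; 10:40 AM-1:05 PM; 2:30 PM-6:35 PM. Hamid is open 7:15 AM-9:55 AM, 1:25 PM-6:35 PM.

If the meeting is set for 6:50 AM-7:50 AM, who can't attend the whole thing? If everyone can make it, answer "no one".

Hamid

Tara: free for 06:50-07:50. Hamid: not fully free for 06:50-07:50.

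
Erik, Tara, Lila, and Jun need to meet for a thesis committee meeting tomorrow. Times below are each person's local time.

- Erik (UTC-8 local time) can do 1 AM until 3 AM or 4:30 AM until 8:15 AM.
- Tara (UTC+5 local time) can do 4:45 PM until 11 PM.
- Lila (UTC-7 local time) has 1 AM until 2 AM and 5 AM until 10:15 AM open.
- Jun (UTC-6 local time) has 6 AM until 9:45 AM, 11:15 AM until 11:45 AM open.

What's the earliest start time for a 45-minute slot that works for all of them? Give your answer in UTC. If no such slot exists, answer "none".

Erik in UTC: 09:00-11:00, 12:30-16:15 (add 8h to convert from UTC-8).
Tara in UTC: 11:45-18:00 (subtract 5h to convert from UTC+5).
Lila in UTC: 08:00-09:00, 12:00-17:15 (add 7h to convert from UTC-7).
Jun in UTC: 12:00-15:45, 17:15-17:45 (add 6h to convert from UTC-6).
Erik ∩ Tara: 12:30-16:15.
Erik ∩ Tara ∩ Lila: 12:30-16:15.
Erik ∩ Tara ∩ Lila ∩ Jun: 12:30-15:45.
So the common availability across everyone is 12:30-15:45.
The first common window of at least 45 minutes is 12:30-15:45, so the earliest start is 12:30.

12:30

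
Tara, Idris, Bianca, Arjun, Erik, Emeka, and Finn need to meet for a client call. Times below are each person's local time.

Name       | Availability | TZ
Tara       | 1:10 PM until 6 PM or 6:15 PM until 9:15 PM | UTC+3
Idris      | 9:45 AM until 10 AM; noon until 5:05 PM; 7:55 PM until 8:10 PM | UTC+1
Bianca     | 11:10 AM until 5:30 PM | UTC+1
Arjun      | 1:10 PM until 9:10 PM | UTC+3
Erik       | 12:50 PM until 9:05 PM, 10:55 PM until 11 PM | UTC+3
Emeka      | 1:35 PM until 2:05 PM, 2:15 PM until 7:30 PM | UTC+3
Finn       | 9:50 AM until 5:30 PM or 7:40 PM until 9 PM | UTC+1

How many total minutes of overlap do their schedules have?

Tara in UTC: 10:10-15:00, 15:15-18:15 (subtract 3h to convert from UTC+3).
Idris in UTC: 08:45-09:00, 11:00-16:05, 18:55-19:10 (subtract 1h to convert from UTC+1).
Bianca in UTC: 10:10-16:30 (subtract 1h to convert from UTC+1).
Arjun in UTC: 10:10-18:10 (subtract 3h to convert from UTC+3).
Erik in UTC: 09:50-18:05, 19:55-20:00 (subtract 3h to convert from UTC+3).
Emeka in UTC: 10:35-11:05, 11:15-16:30 (subtract 3h to convert from UTC+3).
Finn in UTC: 08:50-16:30, 18:40-20:00 (subtract 1h to convert from UTC+1).
Tara ∩ Idris: 11:00-15:00, 15:15-16:05.
Tara ∩ Idris ∩ Bianca: 11:00-15:00, 15:15-16:05.
Tara ∩ Idris ∩ Bianca ∩ Arjun: 11:00-15:00, 15:15-16:05.
Tara ∩ Idris ∩ Bianca ∩ Arjun ∩ Erik: 11:00-15:00, 15:15-16:05.
Tara ∩ Idris ∩ Bianca ∩ Arjun ∩ Erik ∩ Emeka: 11:00-11:05, 11:15-15:00, 15:15-16:05.
Tara ∩ Idris ∩ Bianca ∩ Arjun ∩ Erik ∩ Emeka ∩ Finn: 11:00-11:05, 11:15-15:00, 15:15-16:05.
Summing the common windows: 5 + 225 + 50 = 280 minutes.

280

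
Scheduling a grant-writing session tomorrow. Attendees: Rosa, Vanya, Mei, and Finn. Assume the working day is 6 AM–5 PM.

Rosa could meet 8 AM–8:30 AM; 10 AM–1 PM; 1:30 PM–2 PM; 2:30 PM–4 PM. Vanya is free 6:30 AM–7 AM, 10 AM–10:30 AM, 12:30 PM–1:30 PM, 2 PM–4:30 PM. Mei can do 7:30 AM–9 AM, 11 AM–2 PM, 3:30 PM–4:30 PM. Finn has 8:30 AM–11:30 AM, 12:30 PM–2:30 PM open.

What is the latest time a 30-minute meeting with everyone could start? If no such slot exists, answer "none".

Rosa ∩ Vanya: 10:00-10:30, 12:30-13:00, 14:30-16:00.
Rosa ∩ Vanya ∩ Mei: 12:30-13:00, 15:30-16:00.
Rosa ∩ Vanya ∩ Mei ∩ Finn: 12:30-13:00.
The last common window of at least 30 minutes is 12:30-13:00; a 30-minute meeting can start as late as 12:30 and still end by 13:00.

12:30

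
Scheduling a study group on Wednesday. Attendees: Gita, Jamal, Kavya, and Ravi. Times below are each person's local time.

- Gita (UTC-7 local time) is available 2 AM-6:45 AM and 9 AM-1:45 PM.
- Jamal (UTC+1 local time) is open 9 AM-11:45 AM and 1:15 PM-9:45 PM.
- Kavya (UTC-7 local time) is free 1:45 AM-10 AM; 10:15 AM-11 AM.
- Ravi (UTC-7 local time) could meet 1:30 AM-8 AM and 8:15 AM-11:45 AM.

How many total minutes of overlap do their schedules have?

Gita in UTC: 09:00-13:45, 16:00-20:45 (add 7h to convert from UTC-7).
Jamal in UTC: 08:00-10:45, 12:15-20:45 (subtract 1h to convert from UTC+1).
Kavya in UTC: 08:45-17:00, 17:15-18:00 (add 7h to convert from UTC-7).
Ravi in UTC: 08:30-15:00, 15:15-18:45 (add 7h to convert from UTC-7).
Gita ∩ Jamal: 09:00-10:45, 12:15-13:45, 16:00-20:45.
Gita ∩ Jamal ∩ Kavya: 09:00-10:45, 12:15-13:45, 16:00-17:00, 17:15-18:00.
Gita ∩ Jamal ∩ Kavya ∩ Ravi: 09:00-10:45, 12:15-13:45, 16:00-17:00, 17:15-18:00.
Summing the common windows: 105 + 90 + 60 + 45 = 300 minutes.

300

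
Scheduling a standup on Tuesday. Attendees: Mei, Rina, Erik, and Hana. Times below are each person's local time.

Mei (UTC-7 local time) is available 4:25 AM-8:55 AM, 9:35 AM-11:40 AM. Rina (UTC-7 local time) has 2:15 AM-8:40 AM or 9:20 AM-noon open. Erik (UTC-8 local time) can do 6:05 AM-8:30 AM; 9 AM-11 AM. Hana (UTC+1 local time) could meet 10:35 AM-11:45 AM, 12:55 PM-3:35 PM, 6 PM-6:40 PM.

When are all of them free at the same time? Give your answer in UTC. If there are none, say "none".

14:05-14:35, 17:00-17:40

Mei in UTC: 11:25-15:55, 16:35-18:40 (add 7h to convert from UTC-7).
Rina in UTC: 09:15-15:40, 16:20-19:00 (add 7h to convert from UTC-7).
Erik in UTC: 14:05-16:30, 17:00-19:00 (add 8h to convert from UTC-8).
Hana in UTC: 09:35-10:45, 11:55-14:35, 17:00-17:40 (subtract 1h to convert from UTC+1).
Mei ∩ Rina: 11:25-15:40, 16:35-18:40.
Mei ∩ Rina ∩ Erik: 14:05-15:40, 17:00-18:40.
Mei ∩ Rina ∩ Erik ∩ Hana: 14:05-14:35, 17:00-17:40.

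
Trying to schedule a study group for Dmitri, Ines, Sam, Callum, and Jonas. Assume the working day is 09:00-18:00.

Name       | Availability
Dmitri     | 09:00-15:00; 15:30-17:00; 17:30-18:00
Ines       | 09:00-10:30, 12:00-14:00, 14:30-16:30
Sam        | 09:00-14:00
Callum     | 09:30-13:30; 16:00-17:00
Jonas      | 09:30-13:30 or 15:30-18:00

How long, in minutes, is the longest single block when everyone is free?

Dmitri ∩ Ines: 09:00-10:30, 12:00-14:00, 14:30-15:00, 15:30-16:30.
Dmitri ∩ Ines ∩ Sam: 09:00-10:30, 12:00-14:00.
Dmitri ∩ Ines ∩ Sam ∩ Callum: 09:30-10:30, 12:00-13:30.
Dmitri ∩ Ines ∩ Sam ∩ Callum ∩ Jonas: 09:30-10:30, 12:00-13:30.
The longest is 12:00-13:30 at 90 minutes.

90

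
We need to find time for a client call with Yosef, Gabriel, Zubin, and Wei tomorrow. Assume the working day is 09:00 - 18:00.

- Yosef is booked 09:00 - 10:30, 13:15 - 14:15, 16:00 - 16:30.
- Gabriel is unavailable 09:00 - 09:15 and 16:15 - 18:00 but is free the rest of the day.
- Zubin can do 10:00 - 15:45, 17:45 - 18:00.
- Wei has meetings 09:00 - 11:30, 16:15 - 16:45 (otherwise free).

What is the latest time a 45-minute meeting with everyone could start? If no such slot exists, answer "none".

Yosef free: 10:30-13:15, 14:15-16:00, 16:30-18:00 (invert busy blocks within the working day).
Gabriel free: 09:15-16:15 (invert busy blocks within the working day).
Zubin free: 10:00-15:45, 17:45-18:00.
Wei free: 11:30-16:15, 16:45-18:00 (invert busy blocks within the working day).
Yosef ∩ Gabriel: 10:30-13:15, 14:15-16:00.
Yosef ∩ Gabriel ∩ Zubin: 10:30-13:15, 14:15-15:45.
Yosef ∩ Gabriel ∩ Zubin ∩ Wei: 11:30-13:15, 14:15-15:45.
The last common window of at least 45 minutes is 14:15-15:45; a 45-minute meeting can start as late as 15:00 and still end by 15:45.

15:00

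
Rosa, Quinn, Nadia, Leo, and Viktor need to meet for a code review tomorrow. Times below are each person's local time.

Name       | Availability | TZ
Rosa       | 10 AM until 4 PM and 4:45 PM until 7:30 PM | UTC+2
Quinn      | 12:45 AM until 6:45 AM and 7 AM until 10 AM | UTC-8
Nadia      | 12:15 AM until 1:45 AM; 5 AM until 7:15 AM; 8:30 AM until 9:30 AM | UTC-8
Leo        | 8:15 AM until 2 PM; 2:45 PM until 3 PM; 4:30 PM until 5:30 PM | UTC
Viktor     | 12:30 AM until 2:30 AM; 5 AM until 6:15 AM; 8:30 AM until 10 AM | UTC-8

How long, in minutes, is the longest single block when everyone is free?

60

Rosa in UTC: 08:00-14:00, 14:45-17:30 (subtract 2h to convert from UTC+2).
Quinn in UTC: 08:45-14:45, 15:00-18:00 (add 8h to convert from UTC-8).
Nadia in UTC: 08:15-09:45, 13:00-15:15, 16:30-17:30 (add 8h to convert from UTC-8).
Leo in UTC: 08:15-14:00, 14:45-15:00, 16:30-17:30.
Viktor in UTC: 08:30-10:30, 13:00-14:15, 16:30-18:00 (add 8h to convert from UTC-8).
Rosa ∩ Quinn: 08:45-14:00, 15:00-17:30.
Rosa ∩ Quinn ∩ Nadia: 08:45-09:45, 13:00-14:00, 15:00-15:15, 16:30-17:30.
Rosa ∩ Quinn ∩ Nadia ∩ Leo: 08:45-09:45, 13:00-14:00, 16:30-17:30.
Rosa ∩ Quinn ∩ Nadia ∩ Leo ∩ Viktor: 08:45-09:45, 13:00-14:00, 16:30-17:30.
Those are the intersection windows.
The longest is 08:45-09:45 at 60 minutes.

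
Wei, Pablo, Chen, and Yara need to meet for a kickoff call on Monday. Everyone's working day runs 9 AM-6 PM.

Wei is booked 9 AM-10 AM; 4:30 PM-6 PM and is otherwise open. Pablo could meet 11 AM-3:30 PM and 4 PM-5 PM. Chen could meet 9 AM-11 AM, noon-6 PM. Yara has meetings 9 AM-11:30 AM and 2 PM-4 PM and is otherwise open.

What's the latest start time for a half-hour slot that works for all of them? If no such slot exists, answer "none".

Wei free: 10:00-16:30 (invert busy blocks within the working day).
Pablo free: 11:00-15:30, 16:00-17:00.
Chen free: 09:00-11:00, 12:00-18:00.
Yara free: 11:30-14:00, 16:00-18:00 (invert busy blocks within the working day).
Wei ∩ Pablo: 11:00-15:30, 16:00-16:30.
Wei ∩ Pablo ∩ Chen: 12:00-15:30, 16:00-16:30.
Wei ∩ Pablo ∩ Chen ∩ Yara: 12:00-14:00, 16:00-16:30.
So the common availability across everyone is 12:00-14:00, 16:00-16:30.
The last common window of at least 30 minutes is 16:00-16:30; a 30-minute meeting can start as late as 16:00 and still end by 16:30.

16:00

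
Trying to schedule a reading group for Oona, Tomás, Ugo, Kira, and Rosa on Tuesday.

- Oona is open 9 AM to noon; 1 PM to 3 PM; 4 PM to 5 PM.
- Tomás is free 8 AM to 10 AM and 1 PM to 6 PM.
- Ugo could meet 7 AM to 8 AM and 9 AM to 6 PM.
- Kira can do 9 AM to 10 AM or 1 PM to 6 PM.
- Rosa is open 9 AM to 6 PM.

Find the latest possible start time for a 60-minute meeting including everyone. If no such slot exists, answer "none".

Oona ∩ Tomás: 09:00-10:00, 13:00-15:00, 16:00-17:00.
Oona ∩ Tomás ∩ Ugo: 09:00-10:00, 13:00-15:00, 16:00-17:00.
Oona ∩ Tomás ∩ Ugo ∩ Kira: 09:00-10:00, 13:00-15:00, 16:00-17:00.
Oona ∩ Tomás ∩ Ugo ∩ Kira ∩ Rosa: 09:00-10:00, 13:00-15:00, 16:00-17:00.
So the common availability across everyone is 09:00-10:00, 13:00-15:00, 16:00-17:00.
The last common window of at least 60 minutes is 16:00-17:00; a 60-minute meeting can start as late as 16:00 and still end by 17:00.

16:00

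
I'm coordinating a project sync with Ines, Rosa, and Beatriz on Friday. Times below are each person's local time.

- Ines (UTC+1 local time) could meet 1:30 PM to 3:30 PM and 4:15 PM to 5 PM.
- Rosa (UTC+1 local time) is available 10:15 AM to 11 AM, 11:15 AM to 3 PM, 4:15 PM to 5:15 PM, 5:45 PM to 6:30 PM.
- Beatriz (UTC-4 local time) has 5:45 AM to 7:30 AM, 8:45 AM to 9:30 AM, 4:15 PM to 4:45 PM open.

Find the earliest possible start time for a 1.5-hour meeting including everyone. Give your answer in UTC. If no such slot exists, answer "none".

Ines in UTC: 12:30-14:30, 15:15-16:00 (subtract 1h to convert from UTC+1).
Rosa in UTC: 09:15-10:00, 10:15-14:00, 15:15-16:15, 16:45-17:30 (subtract 1h to convert from UTC+1).
Beatriz in UTC: 09:45-11:30, 12:45-13:30, 20:15-20:45 (add 4h to convert from UTC-4).
Ines ∩ Rosa: 12:30-14:00, 15:15-16:00.
Ines ∩ Rosa ∩ Beatriz: 12:45-13:30.
No common window is at least 90 minutes long.

none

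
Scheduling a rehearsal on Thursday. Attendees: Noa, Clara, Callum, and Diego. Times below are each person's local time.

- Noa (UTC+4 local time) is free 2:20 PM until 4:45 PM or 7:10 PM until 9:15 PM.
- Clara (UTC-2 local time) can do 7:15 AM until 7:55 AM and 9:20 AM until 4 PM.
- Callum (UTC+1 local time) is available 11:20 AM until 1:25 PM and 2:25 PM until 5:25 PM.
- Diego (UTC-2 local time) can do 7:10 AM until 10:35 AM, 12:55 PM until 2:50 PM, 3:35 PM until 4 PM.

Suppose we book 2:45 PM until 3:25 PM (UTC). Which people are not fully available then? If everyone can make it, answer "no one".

Noa in UTC: 10:20-12:45, 15:10-17:15 (subtract 4h to convert from UTC+4).
Clara in UTC: 09:15-09:55, 11:20-18:00 (add 2h to convert from UTC-2).
Callum in UTC: 10:20-12:25, 13:25-16:25 (subtract 1h to convert from UTC+1).
Diego in UTC: 09:10-12:35, 14:55-16:50, 17:35-18:00 (add 2h to convert from UTC-2).
Noa: not fully free for 14:45-15:25. Clara: free for 14:45-15:25. Callum: free for 14:45-15:25. Diego: not fully free for 14:45-15:25.

Diego, Noa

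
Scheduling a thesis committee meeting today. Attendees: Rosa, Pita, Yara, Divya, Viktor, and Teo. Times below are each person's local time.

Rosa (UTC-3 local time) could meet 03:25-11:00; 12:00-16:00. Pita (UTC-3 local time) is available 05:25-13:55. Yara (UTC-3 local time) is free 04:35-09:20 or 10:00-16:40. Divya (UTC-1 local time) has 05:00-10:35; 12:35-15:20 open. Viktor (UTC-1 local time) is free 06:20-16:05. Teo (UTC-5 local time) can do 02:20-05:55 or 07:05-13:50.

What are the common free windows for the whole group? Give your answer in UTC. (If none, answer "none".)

08:25-10:55, 13:35-14:00, 15:00-16:20

Rosa in UTC: 06:25-14:00, 15:00-19:00 (add 3h to convert from UTC-3).
Pita in UTC: 08:25-16:55 (add 3h to convert from UTC-3).
Yara in UTC: 07:35-12:20, 13:00-19:40 (add 3h to convert from UTC-3).
Divya in UTC: 06:00-11:35, 13:35-16:20 (add 1h to convert from UTC-1).
Viktor in UTC: 07:20-17:05 (add 1h to convert from UTC-1).
Teo in UTC: 07:20-10:55, 12:05-18:50 (add 5h to convert from UTC-5).
Rosa ∩ Pita: 08:25-14:00, 15:00-16:55.
Rosa ∩ Pita ∩ Yara: 08:25-12:20, 13:00-14:00, 15:00-16:55.
Rosa ∩ Pita ∩ Yara ∩ Divya: 08:25-11:35, 13:35-14:00, 15:00-16:20.
Rosa ∩ Pita ∩ Yara ∩ Divya ∩ Viktor: 08:25-11:35, 13:35-14:00, 15:00-16:20.
Rosa ∩ Pita ∩ Yara ∩ Divya ∩ Viktor ∩ Teo: 08:25-10:55, 13:35-14:00, 15:00-16:20.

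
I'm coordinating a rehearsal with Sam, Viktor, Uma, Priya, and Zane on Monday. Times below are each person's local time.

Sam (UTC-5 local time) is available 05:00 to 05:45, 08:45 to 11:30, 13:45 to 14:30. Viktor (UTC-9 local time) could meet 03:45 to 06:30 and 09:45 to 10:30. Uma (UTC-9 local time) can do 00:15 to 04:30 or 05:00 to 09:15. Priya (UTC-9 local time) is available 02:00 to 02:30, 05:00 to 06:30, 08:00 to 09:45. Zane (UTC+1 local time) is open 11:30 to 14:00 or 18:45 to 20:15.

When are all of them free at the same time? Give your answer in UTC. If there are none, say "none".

Sam in UTC: 10:00-10:45, 13:45-16:30, 18:45-19:30 (add 5h to convert from UTC-5).
Viktor in UTC: 12:45-15:30, 18:45-19:30 (add 9h to convert from UTC-9).
Uma in UTC: 09:15-13:30, 14:00-18:15 (add 9h to convert from UTC-9).
Priya in UTC: 11:00-11:30, 14:00-15:30, 17:00-18:45 (add 9h to convert from UTC-9).
Zane in UTC: 10:30-13:00, 17:45-19:15 (subtract 1h to convert from UTC+1).
Sam ∩ Viktor: 13:45-15:30, 18:45-19:30.
Sam ∩ Viktor ∩ Uma: 14:00-15:30.
Sam ∩ Viktor ∩ Uma ∩ Priya: 14:00-15:30.
Sam ∩ Viktor ∩ Uma ∩ Priya ∩ Zane: ∅.
There is no time when everyone is free.

none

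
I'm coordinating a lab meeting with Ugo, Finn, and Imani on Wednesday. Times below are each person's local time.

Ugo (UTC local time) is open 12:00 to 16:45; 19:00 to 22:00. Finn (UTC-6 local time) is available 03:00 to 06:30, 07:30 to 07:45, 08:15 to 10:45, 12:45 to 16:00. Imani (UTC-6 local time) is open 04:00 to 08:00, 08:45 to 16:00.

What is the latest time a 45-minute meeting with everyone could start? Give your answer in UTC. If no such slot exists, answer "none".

Ugo in UTC: 12:00-16:45, 19:00-22:00.
Finn in UTC: 09:00-12:30, 13:30-13:45, 14:15-16:45, 18:45-22:00 (add 6h to convert from UTC-6).
Imani in UTC: 10:00-14:00, 14:45-22:00 (add 6h to convert from UTC-6).
Ugo ∩ Finn: 12:00-12:30, 13:30-13:45, 14:15-16:45, 19:00-22:00.
Ugo ∩ Finn ∩ Imani: 12:00-12:30, 13:30-13:45, 14:45-16:45, 19:00-22:00.
So the common availability across everyone is 12:00-12:30, 13:30-13:45, 14:45-16:45, 19:00-22:00.
The last common window of at least 45 minutes is 19:00-22:00; a 45-minute meeting can start as late as 21:15 and still end by 22:00.

21:15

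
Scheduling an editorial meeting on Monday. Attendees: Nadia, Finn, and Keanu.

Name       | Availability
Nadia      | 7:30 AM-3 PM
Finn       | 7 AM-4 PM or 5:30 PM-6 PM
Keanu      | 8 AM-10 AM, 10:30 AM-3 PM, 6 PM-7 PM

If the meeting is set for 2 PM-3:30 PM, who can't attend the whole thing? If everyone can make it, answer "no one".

Keanu, Nadia

Nadia: not fully free for 14:00-15:30. Finn: free for 14:00-15:30. Keanu: not fully free for 14:00-15:30.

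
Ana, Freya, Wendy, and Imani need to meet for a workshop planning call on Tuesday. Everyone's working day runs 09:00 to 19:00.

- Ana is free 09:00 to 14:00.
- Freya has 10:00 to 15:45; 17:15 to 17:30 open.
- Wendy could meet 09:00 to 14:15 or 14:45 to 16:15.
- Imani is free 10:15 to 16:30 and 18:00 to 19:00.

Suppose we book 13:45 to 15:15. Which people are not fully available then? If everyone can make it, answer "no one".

Ana: not fully free for 13:45-15:15. Freya: free for 13:45-15:15. Wendy: not fully free for 13:45-15:15. Imani: free for 13:45-15:15.

Ana, Wendy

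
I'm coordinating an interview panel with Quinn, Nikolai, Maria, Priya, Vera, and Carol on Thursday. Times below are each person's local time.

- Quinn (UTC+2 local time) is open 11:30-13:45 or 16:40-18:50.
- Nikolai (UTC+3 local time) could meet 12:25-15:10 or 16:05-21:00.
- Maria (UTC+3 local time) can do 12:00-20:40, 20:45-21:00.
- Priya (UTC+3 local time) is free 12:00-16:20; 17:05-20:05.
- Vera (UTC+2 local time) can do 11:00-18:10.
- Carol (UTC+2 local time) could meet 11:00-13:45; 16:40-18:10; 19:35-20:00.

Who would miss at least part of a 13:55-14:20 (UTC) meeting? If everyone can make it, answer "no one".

Carol, Priya, Quinn

Quinn in UTC: 09:30-11:45, 14:40-16:50 (subtract 2h to convert from UTC+2).
Nikolai in UTC: 09:25-12:10, 13:05-18:00 (subtract 3h to convert from UTC+3).
Maria in UTC: 09:00-17:40, 17:45-18:00 (subtract 3h to convert from UTC+3).
Priya in UTC: 09:00-13:20, 14:05-17:05 (subtract 3h to convert from UTC+3).
Vera in UTC: 09:00-16:10 (subtract 2h to convert from UTC+2).
Carol in UTC: 09:00-11:45, 14:40-16:10, 17:35-18:00 (subtract 2h to convert from UTC+2).
Quinn: not fully free for 13:55-14:20. Nikolai: free for 13:55-14:20. Maria: free for 13:55-14:20. Priya: not fully free for 13:55-14:20. Vera: free for 13:55-14:20. Carol: not fully free for 13:55-14:20.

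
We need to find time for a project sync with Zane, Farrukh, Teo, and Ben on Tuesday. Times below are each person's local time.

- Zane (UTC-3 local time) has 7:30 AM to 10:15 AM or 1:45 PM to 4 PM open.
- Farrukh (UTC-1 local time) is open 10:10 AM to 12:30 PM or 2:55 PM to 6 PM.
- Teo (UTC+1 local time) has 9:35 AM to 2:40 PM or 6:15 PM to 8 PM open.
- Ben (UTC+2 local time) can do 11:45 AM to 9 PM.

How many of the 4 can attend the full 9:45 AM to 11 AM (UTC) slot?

2

Zane in UTC: 10:30-13:15, 16:45-19:00 (add 3h to convert from UTC-3).
Farrukh in UTC: 11:10-13:30, 15:55-19:00 (add 1h to convert from UTC-1).
Teo in UTC: 08:35-13:40, 17:15-19:00 (subtract 1h to convert from UTC+1).
Ben in UTC: 09:45-19:00 (subtract 2h to convert from UTC+2).
Teo and Ben can make the full 09:45-11:00 slot — that's 2.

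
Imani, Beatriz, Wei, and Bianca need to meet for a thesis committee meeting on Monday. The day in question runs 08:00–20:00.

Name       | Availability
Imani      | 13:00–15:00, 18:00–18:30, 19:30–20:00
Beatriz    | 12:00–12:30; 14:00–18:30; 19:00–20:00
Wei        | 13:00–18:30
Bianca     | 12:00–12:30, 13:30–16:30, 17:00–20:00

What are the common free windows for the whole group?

14:00-15:00, 18:00-18:30

Imani ∩ Beatriz: 14:00-15:00, 18:00-18:30, 19:30-20:00.
Imani ∩ Beatriz ∩ Wei: 14:00-15:00, 18:00-18:30.
Imani ∩ Beatriz ∩ Wei ∩ Bianca: 14:00-15:00, 18:00-18:30.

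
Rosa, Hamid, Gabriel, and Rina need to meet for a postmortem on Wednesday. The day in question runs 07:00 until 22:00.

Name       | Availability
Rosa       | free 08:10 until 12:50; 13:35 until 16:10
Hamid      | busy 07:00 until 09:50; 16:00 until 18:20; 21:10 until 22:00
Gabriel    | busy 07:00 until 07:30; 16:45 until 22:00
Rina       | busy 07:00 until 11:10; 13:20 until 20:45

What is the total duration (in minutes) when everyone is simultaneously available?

100

Rosa free: 08:10-12:50, 13:35-16:10.
Hamid free: 09:50-16:00, 18:20-21:10 (invert busy blocks within the working day).
Gabriel free: 07:30-16:45 (invert busy blocks within the working day).
Rina free: 11:10-13:20, 20:45-22:00 (invert busy blocks within the working day).
Rosa ∩ Hamid: 09:50-12:50, 13:35-16:00.
Rosa ∩ Hamid ∩ Gabriel: 09:50-12:50, 13:35-16:00.
Rosa ∩ Hamid ∩ Gabriel ∩ Rina: 11:10-12:50.
That's a single block of 100 minutes.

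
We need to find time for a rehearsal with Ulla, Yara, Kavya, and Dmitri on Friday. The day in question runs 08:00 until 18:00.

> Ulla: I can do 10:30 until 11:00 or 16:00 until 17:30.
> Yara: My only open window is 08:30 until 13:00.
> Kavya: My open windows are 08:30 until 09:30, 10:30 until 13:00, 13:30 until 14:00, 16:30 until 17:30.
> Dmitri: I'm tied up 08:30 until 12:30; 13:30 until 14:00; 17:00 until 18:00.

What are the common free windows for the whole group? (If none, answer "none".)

Ulla free: 10:30-11:00, 16:00-17:30.
Yara free: 08:30-13:00.
Kavya free: 08:30-09:30, 10:30-13:00, 13:30-14:00, 16:30-17:30.
Dmitri free: 08:00-08:30, 12:30-13:30, 14:00-17:00 (invert busy blocks within the working day).
Ulla ∩ Yara: 10:30-11:00.
Ulla ∩ Yara ∩ Kavya: 10:30-11:00.
Ulla ∩ Yara ∩ Kavya ∩ Dmitri: ∅.
There is no time when everyone is free.

none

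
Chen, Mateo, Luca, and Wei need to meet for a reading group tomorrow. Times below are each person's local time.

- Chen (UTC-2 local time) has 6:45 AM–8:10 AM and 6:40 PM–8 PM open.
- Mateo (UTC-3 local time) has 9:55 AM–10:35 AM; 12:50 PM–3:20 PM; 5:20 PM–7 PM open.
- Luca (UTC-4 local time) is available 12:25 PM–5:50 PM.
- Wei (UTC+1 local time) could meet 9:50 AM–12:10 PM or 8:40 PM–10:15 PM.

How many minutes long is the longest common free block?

35

Chen in UTC: 08:45-10:10, 20:40-22:00 (add 2h to convert from UTC-2).
Mateo in UTC: 12:55-13:35, 15:50-18:20, 20:20-22:00 (add 3h to convert from UTC-3).
Luca in UTC: 16:25-21:50 (add 4h to convert from UTC-4).
Wei in UTC: 08:50-11:10, 19:40-21:15 (subtract 1h to convert from UTC+1).
Chen ∩ Mateo: 20:40-22:00.
Chen ∩ Mateo ∩ Luca: 20:40-21:50.
Chen ∩ Mateo ∩ Luca ∩ Wei: 20:40-21:15.
Those are the intersection windows.
The longest is 20:40-21:15 at 35 minutes.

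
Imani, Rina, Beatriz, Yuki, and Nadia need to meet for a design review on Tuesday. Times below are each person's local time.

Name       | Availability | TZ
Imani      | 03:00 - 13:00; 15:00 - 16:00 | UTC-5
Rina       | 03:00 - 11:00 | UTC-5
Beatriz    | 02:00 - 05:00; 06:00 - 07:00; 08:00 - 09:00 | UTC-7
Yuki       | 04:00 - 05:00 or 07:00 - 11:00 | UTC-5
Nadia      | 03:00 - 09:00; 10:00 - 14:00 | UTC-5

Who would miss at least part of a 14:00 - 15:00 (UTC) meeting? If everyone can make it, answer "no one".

Beatriz, Nadia

Imani in UTC: 08:00-18:00, 20:00-21:00 (add 5h to convert from UTC-5).
Rina in UTC: 08:00-16:00 (add 5h to convert from UTC-5).
Beatriz in UTC: 09:00-12:00, 13:00-14:00, 15:00-16:00 (add 7h to convert from UTC-7).
Yuki in UTC: 09:00-10:00, 12:00-16:00 (add 5h to convert from UTC-5).
Nadia in UTC: 08:00-14:00, 15:00-19:00 (add 5h to convert from UTC-5).
Imani: free for 14:00-15:00. Rina: free for 14:00-15:00. Beatriz: not fully free for 14:00-15:00. Yuki: free for 14:00-15:00. Nadia: not fully free for 14:00-15:00.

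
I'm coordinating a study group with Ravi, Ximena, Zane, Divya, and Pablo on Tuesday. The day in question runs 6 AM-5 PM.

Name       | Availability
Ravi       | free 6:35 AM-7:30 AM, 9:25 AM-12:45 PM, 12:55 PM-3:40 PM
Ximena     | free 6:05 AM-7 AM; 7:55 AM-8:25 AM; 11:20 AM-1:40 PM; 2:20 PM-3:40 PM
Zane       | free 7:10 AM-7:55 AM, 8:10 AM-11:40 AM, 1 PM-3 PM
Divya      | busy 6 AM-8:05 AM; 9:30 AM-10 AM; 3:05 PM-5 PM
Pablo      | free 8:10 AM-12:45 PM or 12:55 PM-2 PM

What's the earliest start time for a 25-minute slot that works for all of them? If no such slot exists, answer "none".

Ravi free: 06:35-07:30, 09:25-12:45, 12:55-15:40.
Ximena free: 06:05-07:00, 07:55-08:25, 11:20-13:40, 14:20-15:40.
Zane free: 07:10-07:55, 08:10-11:40, 13:00-15:00.
Divya free: 08:05-09:30, 10:00-15:05 (invert busy blocks within the working day).
Pablo free: 08:10-12:45, 12:55-14:00.
Ravi ∩ Ximena: 06:35-07:00, 11:20-12:45, 12:55-13:40, 14:20-15:40.
Ravi ∩ Ximena ∩ Zane: 11:20-11:40, 13:00-13:40, 14:20-15:00.
Ravi ∩ Ximena ∩ Zane ∩ Divya: 11:20-11:40, 13:00-13:40, 14:20-15:00.
Ravi ∩ Ximena ∩ Zane ∩ Divya ∩ Pablo: 11:20-11:40, 13:00-13:40.
The first common window of at least 25 minutes is 13:00-13:40, so the earliest start is 13:00.

13:00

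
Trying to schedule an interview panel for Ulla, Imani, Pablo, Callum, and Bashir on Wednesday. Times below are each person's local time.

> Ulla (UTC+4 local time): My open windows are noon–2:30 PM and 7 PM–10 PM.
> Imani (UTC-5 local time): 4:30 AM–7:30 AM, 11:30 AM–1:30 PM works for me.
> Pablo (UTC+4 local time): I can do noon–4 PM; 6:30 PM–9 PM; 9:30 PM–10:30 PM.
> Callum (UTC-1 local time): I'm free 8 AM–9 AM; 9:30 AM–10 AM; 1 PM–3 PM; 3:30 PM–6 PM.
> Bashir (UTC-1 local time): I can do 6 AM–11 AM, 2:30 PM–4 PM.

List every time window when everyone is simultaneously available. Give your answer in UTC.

09:30-10:00, 16:30-17:00

Ulla in UTC: 08:00-10:30, 15:00-18:00 (subtract 4h to convert from UTC+4).
Imani in UTC: 09:30-12:30, 16:30-18:30 (add 5h to convert from UTC-5).
Pablo in UTC: 08:00-12:00, 14:30-17:00, 17:30-18:30 (subtract 4h to convert from UTC+4).
Callum in UTC: 09:00-10:00, 10:30-11:00, 14:00-16:00, 16:30-19:00 (add 1h to convert from UTC-1).
Bashir in UTC: 07:00-12:00, 15:30-17:00 (add 1h to convert from UTC-1).
Ulla ∩ Imani: 09:30-10:30, 16:30-18:00.
Ulla ∩ Imani ∩ Pablo: 09:30-10:30, 16:30-17:00, 17:30-18:00.
Ulla ∩ Imani ∩ Pablo ∩ Callum: 09:30-10:00, 16:30-17:00, 17:30-18:00.
Ulla ∩ Imani ∩ Pablo ∩ Callum ∩ Bashir: 09:30-10:00, 16:30-17:00.
Those are the intersection windows.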